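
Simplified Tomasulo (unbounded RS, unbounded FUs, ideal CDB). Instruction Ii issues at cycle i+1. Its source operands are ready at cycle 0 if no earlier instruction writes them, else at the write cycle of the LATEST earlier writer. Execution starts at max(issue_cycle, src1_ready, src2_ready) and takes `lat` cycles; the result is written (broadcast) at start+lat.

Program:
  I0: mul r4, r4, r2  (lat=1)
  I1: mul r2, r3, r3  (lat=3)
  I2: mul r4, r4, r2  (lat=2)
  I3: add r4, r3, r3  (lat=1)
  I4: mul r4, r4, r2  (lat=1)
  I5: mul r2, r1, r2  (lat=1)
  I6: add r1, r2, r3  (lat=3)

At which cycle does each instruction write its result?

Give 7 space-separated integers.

I0 mul r4: issue@1 deps=(None,None) exec_start@1 write@2
I1 mul r2: issue@2 deps=(None,None) exec_start@2 write@5
I2 mul r4: issue@3 deps=(0,1) exec_start@5 write@7
I3 add r4: issue@4 deps=(None,None) exec_start@4 write@5
I4 mul r4: issue@5 deps=(3,1) exec_start@5 write@6
I5 mul r2: issue@6 deps=(None,1) exec_start@6 write@7
I6 add r1: issue@7 deps=(5,None) exec_start@7 write@10

Answer: 2 5 7 5 6 7 10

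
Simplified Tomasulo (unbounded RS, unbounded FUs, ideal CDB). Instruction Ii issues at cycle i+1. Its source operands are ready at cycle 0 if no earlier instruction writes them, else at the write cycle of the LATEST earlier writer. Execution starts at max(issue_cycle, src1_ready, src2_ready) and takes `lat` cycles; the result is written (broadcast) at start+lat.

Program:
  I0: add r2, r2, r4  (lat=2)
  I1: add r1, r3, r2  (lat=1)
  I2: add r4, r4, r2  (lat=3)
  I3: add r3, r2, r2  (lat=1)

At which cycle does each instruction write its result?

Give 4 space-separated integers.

I0 add r2: issue@1 deps=(None,None) exec_start@1 write@3
I1 add r1: issue@2 deps=(None,0) exec_start@3 write@4
I2 add r4: issue@3 deps=(None,0) exec_start@3 write@6
I3 add r3: issue@4 deps=(0,0) exec_start@4 write@5

Answer: 3 4 6 5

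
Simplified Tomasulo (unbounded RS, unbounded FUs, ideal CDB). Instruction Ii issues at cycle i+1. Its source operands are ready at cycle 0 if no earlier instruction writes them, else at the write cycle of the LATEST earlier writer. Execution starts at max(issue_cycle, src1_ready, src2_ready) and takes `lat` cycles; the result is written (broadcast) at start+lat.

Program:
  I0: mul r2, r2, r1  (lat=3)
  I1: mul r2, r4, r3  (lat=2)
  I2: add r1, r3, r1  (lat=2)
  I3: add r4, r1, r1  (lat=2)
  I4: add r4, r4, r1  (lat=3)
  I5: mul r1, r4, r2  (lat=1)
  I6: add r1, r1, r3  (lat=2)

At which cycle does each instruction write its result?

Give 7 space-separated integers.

Answer: 4 4 5 7 10 11 13

Derivation:
I0 mul r2: issue@1 deps=(None,None) exec_start@1 write@4
I1 mul r2: issue@2 deps=(None,None) exec_start@2 write@4
I2 add r1: issue@3 deps=(None,None) exec_start@3 write@5
I3 add r4: issue@4 deps=(2,2) exec_start@5 write@7
I4 add r4: issue@5 deps=(3,2) exec_start@7 write@10
I5 mul r1: issue@6 deps=(4,1) exec_start@10 write@11
I6 add r1: issue@7 deps=(5,None) exec_start@11 write@13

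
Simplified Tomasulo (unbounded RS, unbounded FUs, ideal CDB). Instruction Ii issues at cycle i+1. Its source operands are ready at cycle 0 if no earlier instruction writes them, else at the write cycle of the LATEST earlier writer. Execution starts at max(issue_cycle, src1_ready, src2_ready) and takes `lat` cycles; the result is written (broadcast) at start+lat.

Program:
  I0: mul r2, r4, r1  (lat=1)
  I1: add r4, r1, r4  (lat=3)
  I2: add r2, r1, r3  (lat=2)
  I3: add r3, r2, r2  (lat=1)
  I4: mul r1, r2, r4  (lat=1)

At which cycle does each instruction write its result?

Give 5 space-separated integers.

Answer: 2 5 5 6 6

Derivation:
I0 mul r2: issue@1 deps=(None,None) exec_start@1 write@2
I1 add r4: issue@2 deps=(None,None) exec_start@2 write@5
I2 add r2: issue@3 deps=(None,None) exec_start@3 write@5
I3 add r3: issue@4 deps=(2,2) exec_start@5 write@6
I4 mul r1: issue@5 deps=(2,1) exec_start@5 write@6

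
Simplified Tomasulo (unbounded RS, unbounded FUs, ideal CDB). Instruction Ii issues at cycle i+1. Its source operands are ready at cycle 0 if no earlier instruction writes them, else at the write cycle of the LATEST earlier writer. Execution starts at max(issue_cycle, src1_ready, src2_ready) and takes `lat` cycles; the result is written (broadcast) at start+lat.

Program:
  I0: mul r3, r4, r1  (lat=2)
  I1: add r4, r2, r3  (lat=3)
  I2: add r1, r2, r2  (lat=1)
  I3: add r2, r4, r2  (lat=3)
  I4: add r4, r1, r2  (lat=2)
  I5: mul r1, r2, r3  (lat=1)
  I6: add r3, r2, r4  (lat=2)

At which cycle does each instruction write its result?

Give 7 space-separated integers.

I0 mul r3: issue@1 deps=(None,None) exec_start@1 write@3
I1 add r4: issue@2 deps=(None,0) exec_start@3 write@6
I2 add r1: issue@3 deps=(None,None) exec_start@3 write@4
I3 add r2: issue@4 deps=(1,None) exec_start@6 write@9
I4 add r4: issue@5 deps=(2,3) exec_start@9 write@11
I5 mul r1: issue@6 deps=(3,0) exec_start@9 write@10
I6 add r3: issue@7 deps=(3,4) exec_start@11 write@13

Answer: 3 6 4 9 11 10 13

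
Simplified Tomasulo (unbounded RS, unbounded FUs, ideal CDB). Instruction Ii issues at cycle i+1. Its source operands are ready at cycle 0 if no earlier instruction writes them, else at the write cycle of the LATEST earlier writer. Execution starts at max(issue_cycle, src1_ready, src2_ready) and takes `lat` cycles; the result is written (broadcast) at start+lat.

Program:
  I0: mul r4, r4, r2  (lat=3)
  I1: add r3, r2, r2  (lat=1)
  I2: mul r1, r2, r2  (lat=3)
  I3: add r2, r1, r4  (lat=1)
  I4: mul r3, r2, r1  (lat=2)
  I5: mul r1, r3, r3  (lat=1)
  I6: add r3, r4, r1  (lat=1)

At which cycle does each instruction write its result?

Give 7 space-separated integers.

Answer: 4 3 6 7 9 10 11

Derivation:
I0 mul r4: issue@1 deps=(None,None) exec_start@1 write@4
I1 add r3: issue@2 deps=(None,None) exec_start@2 write@3
I2 mul r1: issue@3 deps=(None,None) exec_start@3 write@6
I3 add r2: issue@4 deps=(2,0) exec_start@6 write@7
I4 mul r3: issue@5 deps=(3,2) exec_start@7 write@9
I5 mul r1: issue@6 deps=(4,4) exec_start@9 write@10
I6 add r3: issue@7 deps=(0,5) exec_start@10 write@11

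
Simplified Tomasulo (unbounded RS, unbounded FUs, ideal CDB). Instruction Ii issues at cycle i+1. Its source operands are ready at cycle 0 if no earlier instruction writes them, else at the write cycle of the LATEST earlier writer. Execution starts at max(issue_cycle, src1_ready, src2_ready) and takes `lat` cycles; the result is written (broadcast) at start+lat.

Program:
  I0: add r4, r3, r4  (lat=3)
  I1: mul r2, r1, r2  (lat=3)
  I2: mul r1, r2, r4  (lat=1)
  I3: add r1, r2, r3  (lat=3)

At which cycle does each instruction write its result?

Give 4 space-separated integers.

I0 add r4: issue@1 deps=(None,None) exec_start@1 write@4
I1 mul r2: issue@2 deps=(None,None) exec_start@2 write@5
I2 mul r1: issue@3 deps=(1,0) exec_start@5 write@6
I3 add r1: issue@4 deps=(1,None) exec_start@5 write@8

Answer: 4 5 6 8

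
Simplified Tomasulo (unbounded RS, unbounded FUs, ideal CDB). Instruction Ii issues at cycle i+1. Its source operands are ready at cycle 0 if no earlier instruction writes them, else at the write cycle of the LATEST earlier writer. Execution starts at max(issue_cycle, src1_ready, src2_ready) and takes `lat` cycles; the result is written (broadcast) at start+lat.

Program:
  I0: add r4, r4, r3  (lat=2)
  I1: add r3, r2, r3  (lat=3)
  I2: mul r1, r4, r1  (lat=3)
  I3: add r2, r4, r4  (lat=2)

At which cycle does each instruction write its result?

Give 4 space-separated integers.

I0 add r4: issue@1 deps=(None,None) exec_start@1 write@3
I1 add r3: issue@2 deps=(None,None) exec_start@2 write@5
I2 mul r1: issue@3 deps=(0,None) exec_start@3 write@6
I3 add r2: issue@4 deps=(0,0) exec_start@4 write@6

Answer: 3 5 6 6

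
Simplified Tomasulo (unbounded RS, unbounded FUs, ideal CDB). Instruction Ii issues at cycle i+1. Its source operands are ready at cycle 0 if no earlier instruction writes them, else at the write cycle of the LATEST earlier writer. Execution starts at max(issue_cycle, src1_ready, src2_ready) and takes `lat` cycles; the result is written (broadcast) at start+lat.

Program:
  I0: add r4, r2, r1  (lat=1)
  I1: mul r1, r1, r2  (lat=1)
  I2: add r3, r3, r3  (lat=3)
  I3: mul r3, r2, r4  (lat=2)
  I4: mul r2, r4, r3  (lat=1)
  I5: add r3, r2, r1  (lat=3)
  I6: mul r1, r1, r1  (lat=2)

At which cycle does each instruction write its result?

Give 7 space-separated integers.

I0 add r4: issue@1 deps=(None,None) exec_start@1 write@2
I1 mul r1: issue@2 deps=(None,None) exec_start@2 write@3
I2 add r3: issue@3 deps=(None,None) exec_start@3 write@6
I3 mul r3: issue@4 deps=(None,0) exec_start@4 write@6
I4 mul r2: issue@5 deps=(0,3) exec_start@6 write@7
I5 add r3: issue@6 deps=(4,1) exec_start@7 write@10
I6 mul r1: issue@7 deps=(1,1) exec_start@7 write@9

Answer: 2 3 6 6 7 10 9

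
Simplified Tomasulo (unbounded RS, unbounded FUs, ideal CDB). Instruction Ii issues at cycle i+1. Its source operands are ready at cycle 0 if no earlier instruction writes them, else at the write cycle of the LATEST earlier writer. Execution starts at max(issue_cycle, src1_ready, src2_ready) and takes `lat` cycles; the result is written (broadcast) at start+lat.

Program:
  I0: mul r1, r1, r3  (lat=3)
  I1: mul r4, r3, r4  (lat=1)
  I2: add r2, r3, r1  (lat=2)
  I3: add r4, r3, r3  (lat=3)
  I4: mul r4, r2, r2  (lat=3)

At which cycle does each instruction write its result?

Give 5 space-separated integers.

I0 mul r1: issue@1 deps=(None,None) exec_start@1 write@4
I1 mul r4: issue@2 deps=(None,None) exec_start@2 write@3
I2 add r2: issue@3 deps=(None,0) exec_start@4 write@6
I3 add r4: issue@4 deps=(None,None) exec_start@4 write@7
I4 mul r4: issue@5 deps=(2,2) exec_start@6 write@9

Answer: 4 3 6 7 9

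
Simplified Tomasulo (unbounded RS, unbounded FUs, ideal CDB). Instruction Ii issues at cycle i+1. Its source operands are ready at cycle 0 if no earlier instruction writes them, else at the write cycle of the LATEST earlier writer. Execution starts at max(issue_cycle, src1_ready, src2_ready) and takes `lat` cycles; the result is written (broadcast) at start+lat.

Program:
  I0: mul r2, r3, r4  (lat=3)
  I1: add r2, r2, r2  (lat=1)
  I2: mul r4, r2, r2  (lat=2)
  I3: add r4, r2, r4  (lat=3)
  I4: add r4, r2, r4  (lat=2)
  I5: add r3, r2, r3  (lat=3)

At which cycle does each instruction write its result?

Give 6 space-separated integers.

I0 mul r2: issue@1 deps=(None,None) exec_start@1 write@4
I1 add r2: issue@2 deps=(0,0) exec_start@4 write@5
I2 mul r4: issue@3 deps=(1,1) exec_start@5 write@7
I3 add r4: issue@4 deps=(1,2) exec_start@7 write@10
I4 add r4: issue@5 deps=(1,3) exec_start@10 write@12
I5 add r3: issue@6 deps=(1,None) exec_start@6 write@9

Answer: 4 5 7 10 12 9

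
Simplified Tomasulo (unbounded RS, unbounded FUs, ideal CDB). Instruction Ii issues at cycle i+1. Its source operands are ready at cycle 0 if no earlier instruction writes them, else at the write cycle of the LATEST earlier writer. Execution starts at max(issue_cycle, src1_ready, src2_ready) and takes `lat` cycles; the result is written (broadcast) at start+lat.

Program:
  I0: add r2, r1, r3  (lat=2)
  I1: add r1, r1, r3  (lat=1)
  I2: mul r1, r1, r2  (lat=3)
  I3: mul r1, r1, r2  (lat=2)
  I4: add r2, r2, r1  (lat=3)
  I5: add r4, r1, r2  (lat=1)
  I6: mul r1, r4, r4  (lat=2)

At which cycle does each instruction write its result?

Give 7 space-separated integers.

I0 add r2: issue@1 deps=(None,None) exec_start@1 write@3
I1 add r1: issue@2 deps=(None,None) exec_start@2 write@3
I2 mul r1: issue@3 deps=(1,0) exec_start@3 write@6
I3 mul r1: issue@4 deps=(2,0) exec_start@6 write@8
I4 add r2: issue@5 deps=(0,3) exec_start@8 write@11
I5 add r4: issue@6 deps=(3,4) exec_start@11 write@12
I6 mul r1: issue@7 deps=(5,5) exec_start@12 write@14

Answer: 3 3 6 8 11 12 14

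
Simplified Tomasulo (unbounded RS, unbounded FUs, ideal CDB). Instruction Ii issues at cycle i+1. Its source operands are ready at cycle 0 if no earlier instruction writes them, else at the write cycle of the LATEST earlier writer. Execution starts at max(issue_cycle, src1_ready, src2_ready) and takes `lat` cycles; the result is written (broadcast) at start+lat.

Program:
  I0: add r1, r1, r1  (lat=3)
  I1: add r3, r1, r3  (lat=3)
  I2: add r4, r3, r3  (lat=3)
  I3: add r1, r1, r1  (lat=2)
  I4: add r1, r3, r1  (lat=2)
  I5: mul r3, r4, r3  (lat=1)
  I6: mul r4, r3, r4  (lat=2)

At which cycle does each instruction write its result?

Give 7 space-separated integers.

I0 add r1: issue@1 deps=(None,None) exec_start@1 write@4
I1 add r3: issue@2 deps=(0,None) exec_start@4 write@7
I2 add r4: issue@3 deps=(1,1) exec_start@7 write@10
I3 add r1: issue@4 deps=(0,0) exec_start@4 write@6
I4 add r1: issue@5 deps=(1,3) exec_start@7 write@9
I5 mul r3: issue@6 deps=(2,1) exec_start@10 write@11
I6 mul r4: issue@7 deps=(5,2) exec_start@11 write@13

Answer: 4 7 10 6 9 11 13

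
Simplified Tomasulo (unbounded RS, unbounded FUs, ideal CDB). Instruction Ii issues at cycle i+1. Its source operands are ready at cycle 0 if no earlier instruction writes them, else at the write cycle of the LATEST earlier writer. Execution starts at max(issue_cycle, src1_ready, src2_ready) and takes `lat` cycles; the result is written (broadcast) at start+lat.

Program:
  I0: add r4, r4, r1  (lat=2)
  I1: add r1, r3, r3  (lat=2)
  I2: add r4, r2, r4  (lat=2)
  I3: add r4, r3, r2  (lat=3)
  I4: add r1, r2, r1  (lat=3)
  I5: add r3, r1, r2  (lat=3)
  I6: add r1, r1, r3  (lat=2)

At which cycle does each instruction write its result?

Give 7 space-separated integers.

Answer: 3 4 5 7 8 11 13

Derivation:
I0 add r4: issue@1 deps=(None,None) exec_start@1 write@3
I1 add r1: issue@2 deps=(None,None) exec_start@2 write@4
I2 add r4: issue@3 deps=(None,0) exec_start@3 write@5
I3 add r4: issue@4 deps=(None,None) exec_start@4 write@7
I4 add r1: issue@5 deps=(None,1) exec_start@5 write@8
I5 add r3: issue@6 deps=(4,None) exec_start@8 write@11
I6 add r1: issue@7 deps=(4,5) exec_start@11 write@13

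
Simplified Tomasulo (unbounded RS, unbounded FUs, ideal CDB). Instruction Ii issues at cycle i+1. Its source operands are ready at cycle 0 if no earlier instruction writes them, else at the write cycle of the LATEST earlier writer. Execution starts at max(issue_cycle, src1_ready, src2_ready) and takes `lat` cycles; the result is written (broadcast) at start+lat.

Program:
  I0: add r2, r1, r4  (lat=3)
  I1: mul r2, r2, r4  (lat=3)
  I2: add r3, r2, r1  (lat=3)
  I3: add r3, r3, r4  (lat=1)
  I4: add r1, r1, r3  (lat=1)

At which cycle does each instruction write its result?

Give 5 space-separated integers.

I0 add r2: issue@1 deps=(None,None) exec_start@1 write@4
I1 mul r2: issue@2 deps=(0,None) exec_start@4 write@7
I2 add r3: issue@3 deps=(1,None) exec_start@7 write@10
I3 add r3: issue@4 deps=(2,None) exec_start@10 write@11
I4 add r1: issue@5 deps=(None,3) exec_start@11 write@12

Answer: 4 7 10 11 12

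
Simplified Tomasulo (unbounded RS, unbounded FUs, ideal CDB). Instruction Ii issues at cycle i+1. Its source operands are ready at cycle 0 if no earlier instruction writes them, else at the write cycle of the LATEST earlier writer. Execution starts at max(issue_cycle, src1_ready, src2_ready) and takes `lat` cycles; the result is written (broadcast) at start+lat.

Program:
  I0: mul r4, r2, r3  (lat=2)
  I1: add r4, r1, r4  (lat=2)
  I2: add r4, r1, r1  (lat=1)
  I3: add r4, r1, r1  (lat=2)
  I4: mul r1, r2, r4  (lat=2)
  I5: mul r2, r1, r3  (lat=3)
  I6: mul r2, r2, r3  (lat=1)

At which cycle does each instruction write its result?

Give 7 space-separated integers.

Answer: 3 5 4 6 8 11 12

Derivation:
I0 mul r4: issue@1 deps=(None,None) exec_start@1 write@3
I1 add r4: issue@2 deps=(None,0) exec_start@3 write@5
I2 add r4: issue@3 deps=(None,None) exec_start@3 write@4
I3 add r4: issue@4 deps=(None,None) exec_start@4 write@6
I4 mul r1: issue@5 deps=(None,3) exec_start@6 write@8
I5 mul r2: issue@6 deps=(4,None) exec_start@8 write@11
I6 mul r2: issue@7 deps=(5,None) exec_start@11 write@12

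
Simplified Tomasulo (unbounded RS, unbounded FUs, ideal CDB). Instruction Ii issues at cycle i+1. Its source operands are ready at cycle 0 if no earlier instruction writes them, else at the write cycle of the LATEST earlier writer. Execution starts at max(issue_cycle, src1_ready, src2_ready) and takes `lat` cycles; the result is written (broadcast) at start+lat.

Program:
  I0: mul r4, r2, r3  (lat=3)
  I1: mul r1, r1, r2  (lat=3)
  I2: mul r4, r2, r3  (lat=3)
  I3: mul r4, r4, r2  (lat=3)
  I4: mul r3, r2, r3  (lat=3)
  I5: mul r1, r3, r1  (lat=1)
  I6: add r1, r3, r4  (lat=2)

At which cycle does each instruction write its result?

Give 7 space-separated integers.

Answer: 4 5 6 9 8 9 11

Derivation:
I0 mul r4: issue@1 deps=(None,None) exec_start@1 write@4
I1 mul r1: issue@2 deps=(None,None) exec_start@2 write@5
I2 mul r4: issue@3 deps=(None,None) exec_start@3 write@6
I3 mul r4: issue@4 deps=(2,None) exec_start@6 write@9
I4 mul r3: issue@5 deps=(None,None) exec_start@5 write@8
I5 mul r1: issue@6 deps=(4,1) exec_start@8 write@9
I6 add r1: issue@7 deps=(4,3) exec_start@9 write@11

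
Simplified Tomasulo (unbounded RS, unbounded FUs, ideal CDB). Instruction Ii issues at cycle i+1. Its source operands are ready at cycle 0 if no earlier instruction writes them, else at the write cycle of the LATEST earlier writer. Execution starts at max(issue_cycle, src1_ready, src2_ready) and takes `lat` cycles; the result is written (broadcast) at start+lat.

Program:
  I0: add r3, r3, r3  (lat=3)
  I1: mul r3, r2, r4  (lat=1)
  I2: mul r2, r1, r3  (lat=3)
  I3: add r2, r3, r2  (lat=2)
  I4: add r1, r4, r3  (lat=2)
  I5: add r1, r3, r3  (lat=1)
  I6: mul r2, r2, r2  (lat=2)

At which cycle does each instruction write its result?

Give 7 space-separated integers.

Answer: 4 3 6 8 7 7 10

Derivation:
I0 add r3: issue@1 deps=(None,None) exec_start@1 write@4
I1 mul r3: issue@2 deps=(None,None) exec_start@2 write@3
I2 mul r2: issue@3 deps=(None,1) exec_start@3 write@6
I3 add r2: issue@4 deps=(1,2) exec_start@6 write@8
I4 add r1: issue@5 deps=(None,1) exec_start@5 write@7
I5 add r1: issue@6 deps=(1,1) exec_start@6 write@7
I6 mul r2: issue@7 deps=(3,3) exec_start@8 write@10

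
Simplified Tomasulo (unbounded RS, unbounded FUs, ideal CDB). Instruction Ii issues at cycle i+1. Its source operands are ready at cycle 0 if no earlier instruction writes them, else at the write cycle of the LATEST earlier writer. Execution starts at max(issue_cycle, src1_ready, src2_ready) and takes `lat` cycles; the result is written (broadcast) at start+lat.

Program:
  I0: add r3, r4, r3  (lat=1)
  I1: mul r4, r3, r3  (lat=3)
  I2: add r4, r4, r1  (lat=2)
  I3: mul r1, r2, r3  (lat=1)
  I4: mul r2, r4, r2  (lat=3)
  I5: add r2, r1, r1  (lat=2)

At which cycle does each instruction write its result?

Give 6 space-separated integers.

I0 add r3: issue@1 deps=(None,None) exec_start@1 write@2
I1 mul r4: issue@2 deps=(0,0) exec_start@2 write@5
I2 add r4: issue@3 deps=(1,None) exec_start@5 write@7
I3 mul r1: issue@4 deps=(None,0) exec_start@4 write@5
I4 mul r2: issue@5 deps=(2,None) exec_start@7 write@10
I5 add r2: issue@6 deps=(3,3) exec_start@6 write@8

Answer: 2 5 7 5 10 8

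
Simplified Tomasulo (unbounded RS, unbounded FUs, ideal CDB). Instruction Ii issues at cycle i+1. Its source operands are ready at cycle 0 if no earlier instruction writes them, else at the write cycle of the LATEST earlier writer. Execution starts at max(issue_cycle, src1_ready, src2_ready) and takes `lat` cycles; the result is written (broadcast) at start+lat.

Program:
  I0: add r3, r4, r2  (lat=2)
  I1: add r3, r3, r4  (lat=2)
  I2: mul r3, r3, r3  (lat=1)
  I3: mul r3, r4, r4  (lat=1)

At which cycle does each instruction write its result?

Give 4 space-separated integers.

Answer: 3 5 6 5

Derivation:
I0 add r3: issue@1 deps=(None,None) exec_start@1 write@3
I1 add r3: issue@2 deps=(0,None) exec_start@3 write@5
I2 mul r3: issue@3 deps=(1,1) exec_start@5 write@6
I3 mul r3: issue@4 deps=(None,None) exec_start@4 write@5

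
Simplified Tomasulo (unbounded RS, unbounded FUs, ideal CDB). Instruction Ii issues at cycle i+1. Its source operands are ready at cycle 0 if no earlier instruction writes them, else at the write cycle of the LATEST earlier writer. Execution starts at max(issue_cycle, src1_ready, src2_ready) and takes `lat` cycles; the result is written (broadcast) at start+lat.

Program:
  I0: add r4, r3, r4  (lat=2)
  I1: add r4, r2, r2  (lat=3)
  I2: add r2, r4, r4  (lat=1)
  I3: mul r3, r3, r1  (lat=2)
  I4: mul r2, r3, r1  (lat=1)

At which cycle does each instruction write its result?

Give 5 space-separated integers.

I0 add r4: issue@1 deps=(None,None) exec_start@1 write@3
I1 add r4: issue@2 deps=(None,None) exec_start@2 write@5
I2 add r2: issue@3 deps=(1,1) exec_start@5 write@6
I3 mul r3: issue@4 deps=(None,None) exec_start@4 write@6
I4 mul r2: issue@5 deps=(3,None) exec_start@6 write@7

Answer: 3 5 6 6 7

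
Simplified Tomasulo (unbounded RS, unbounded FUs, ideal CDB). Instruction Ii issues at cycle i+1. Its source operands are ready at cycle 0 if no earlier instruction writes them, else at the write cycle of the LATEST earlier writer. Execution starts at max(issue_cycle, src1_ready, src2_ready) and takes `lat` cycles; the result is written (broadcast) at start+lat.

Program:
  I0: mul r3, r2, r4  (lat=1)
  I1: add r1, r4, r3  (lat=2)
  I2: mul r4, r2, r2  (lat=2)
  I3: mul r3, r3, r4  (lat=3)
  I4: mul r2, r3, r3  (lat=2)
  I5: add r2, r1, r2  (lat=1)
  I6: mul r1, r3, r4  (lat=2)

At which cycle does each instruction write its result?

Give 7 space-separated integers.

Answer: 2 4 5 8 10 11 10

Derivation:
I0 mul r3: issue@1 deps=(None,None) exec_start@1 write@2
I1 add r1: issue@2 deps=(None,0) exec_start@2 write@4
I2 mul r4: issue@3 deps=(None,None) exec_start@3 write@5
I3 mul r3: issue@4 deps=(0,2) exec_start@5 write@8
I4 mul r2: issue@5 deps=(3,3) exec_start@8 write@10
I5 add r2: issue@6 deps=(1,4) exec_start@10 write@11
I6 mul r1: issue@7 deps=(3,2) exec_start@8 write@10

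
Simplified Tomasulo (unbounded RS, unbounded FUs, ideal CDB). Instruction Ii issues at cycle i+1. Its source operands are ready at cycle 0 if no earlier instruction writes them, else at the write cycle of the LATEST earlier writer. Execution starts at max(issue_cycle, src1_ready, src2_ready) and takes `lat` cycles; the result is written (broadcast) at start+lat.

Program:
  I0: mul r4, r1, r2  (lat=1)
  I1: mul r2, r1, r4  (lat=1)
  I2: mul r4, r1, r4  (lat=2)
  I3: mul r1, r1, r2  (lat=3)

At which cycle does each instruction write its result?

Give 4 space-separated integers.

Answer: 2 3 5 7

Derivation:
I0 mul r4: issue@1 deps=(None,None) exec_start@1 write@2
I1 mul r2: issue@2 deps=(None,0) exec_start@2 write@3
I2 mul r4: issue@3 deps=(None,0) exec_start@3 write@5
I3 mul r1: issue@4 deps=(None,1) exec_start@4 write@7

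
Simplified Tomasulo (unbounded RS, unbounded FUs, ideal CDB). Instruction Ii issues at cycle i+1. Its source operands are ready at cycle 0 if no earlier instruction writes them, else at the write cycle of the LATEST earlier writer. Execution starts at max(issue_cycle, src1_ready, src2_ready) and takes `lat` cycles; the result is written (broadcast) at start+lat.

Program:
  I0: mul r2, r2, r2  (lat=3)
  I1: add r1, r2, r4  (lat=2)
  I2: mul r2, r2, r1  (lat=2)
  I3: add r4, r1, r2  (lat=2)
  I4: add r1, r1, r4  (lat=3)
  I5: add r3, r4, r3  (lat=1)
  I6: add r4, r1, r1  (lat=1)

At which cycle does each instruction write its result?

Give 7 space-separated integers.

Answer: 4 6 8 10 13 11 14

Derivation:
I0 mul r2: issue@1 deps=(None,None) exec_start@1 write@4
I1 add r1: issue@2 deps=(0,None) exec_start@4 write@6
I2 mul r2: issue@3 deps=(0,1) exec_start@6 write@8
I3 add r4: issue@4 deps=(1,2) exec_start@8 write@10
I4 add r1: issue@5 deps=(1,3) exec_start@10 write@13
I5 add r3: issue@6 deps=(3,None) exec_start@10 write@11
I6 add r4: issue@7 deps=(4,4) exec_start@13 write@14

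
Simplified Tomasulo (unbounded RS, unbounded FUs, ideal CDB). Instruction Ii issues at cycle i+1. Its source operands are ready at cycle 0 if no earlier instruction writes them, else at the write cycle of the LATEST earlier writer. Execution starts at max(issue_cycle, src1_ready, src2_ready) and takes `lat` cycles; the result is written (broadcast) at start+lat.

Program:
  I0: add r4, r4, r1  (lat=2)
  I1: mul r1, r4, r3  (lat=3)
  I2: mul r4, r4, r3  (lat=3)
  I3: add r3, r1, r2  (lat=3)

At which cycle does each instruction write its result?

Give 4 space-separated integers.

I0 add r4: issue@1 deps=(None,None) exec_start@1 write@3
I1 mul r1: issue@2 deps=(0,None) exec_start@3 write@6
I2 mul r4: issue@3 deps=(0,None) exec_start@3 write@6
I3 add r3: issue@4 deps=(1,None) exec_start@6 write@9

Answer: 3 6 6 9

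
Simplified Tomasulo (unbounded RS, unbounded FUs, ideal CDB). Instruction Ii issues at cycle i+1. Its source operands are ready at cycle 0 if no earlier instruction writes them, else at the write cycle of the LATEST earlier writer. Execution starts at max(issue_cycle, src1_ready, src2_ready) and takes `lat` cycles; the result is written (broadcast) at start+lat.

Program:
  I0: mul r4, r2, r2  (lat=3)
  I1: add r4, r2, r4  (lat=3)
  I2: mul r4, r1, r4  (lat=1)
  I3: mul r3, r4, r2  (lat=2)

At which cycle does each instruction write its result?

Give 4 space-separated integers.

I0 mul r4: issue@1 deps=(None,None) exec_start@1 write@4
I1 add r4: issue@2 deps=(None,0) exec_start@4 write@7
I2 mul r4: issue@3 deps=(None,1) exec_start@7 write@8
I3 mul r3: issue@4 deps=(2,None) exec_start@8 write@10

Answer: 4 7 8 10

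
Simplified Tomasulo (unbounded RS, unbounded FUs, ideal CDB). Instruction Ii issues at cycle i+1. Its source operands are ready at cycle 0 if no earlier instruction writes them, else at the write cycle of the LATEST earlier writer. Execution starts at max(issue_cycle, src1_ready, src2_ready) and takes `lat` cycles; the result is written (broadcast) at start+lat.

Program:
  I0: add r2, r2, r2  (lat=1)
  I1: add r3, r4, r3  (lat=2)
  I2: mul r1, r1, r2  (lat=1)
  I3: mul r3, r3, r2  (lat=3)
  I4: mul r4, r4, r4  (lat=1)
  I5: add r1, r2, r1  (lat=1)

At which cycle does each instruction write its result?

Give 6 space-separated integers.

I0 add r2: issue@1 deps=(None,None) exec_start@1 write@2
I1 add r3: issue@2 deps=(None,None) exec_start@2 write@4
I2 mul r1: issue@3 deps=(None,0) exec_start@3 write@4
I3 mul r3: issue@4 deps=(1,0) exec_start@4 write@7
I4 mul r4: issue@5 deps=(None,None) exec_start@5 write@6
I5 add r1: issue@6 deps=(0,2) exec_start@6 write@7

Answer: 2 4 4 7 6 7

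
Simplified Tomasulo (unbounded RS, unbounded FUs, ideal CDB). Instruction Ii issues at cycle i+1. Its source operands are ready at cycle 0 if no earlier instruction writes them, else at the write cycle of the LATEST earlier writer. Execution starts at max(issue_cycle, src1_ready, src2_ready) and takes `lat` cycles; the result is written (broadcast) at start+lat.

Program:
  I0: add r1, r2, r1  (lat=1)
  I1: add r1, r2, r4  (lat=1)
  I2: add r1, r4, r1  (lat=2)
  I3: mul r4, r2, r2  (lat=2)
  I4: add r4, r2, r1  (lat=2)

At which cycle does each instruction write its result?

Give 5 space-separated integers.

Answer: 2 3 5 6 7

Derivation:
I0 add r1: issue@1 deps=(None,None) exec_start@1 write@2
I1 add r1: issue@2 deps=(None,None) exec_start@2 write@3
I2 add r1: issue@3 deps=(None,1) exec_start@3 write@5
I3 mul r4: issue@4 deps=(None,None) exec_start@4 write@6
I4 add r4: issue@5 deps=(None,2) exec_start@5 write@7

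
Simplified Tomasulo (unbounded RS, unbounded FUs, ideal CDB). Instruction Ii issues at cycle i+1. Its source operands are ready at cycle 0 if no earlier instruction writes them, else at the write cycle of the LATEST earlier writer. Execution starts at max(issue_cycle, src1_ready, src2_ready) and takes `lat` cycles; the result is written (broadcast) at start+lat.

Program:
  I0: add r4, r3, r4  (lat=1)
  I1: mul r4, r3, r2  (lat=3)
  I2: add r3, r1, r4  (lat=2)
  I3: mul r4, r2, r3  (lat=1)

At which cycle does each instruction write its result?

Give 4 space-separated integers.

Answer: 2 5 7 8

Derivation:
I0 add r4: issue@1 deps=(None,None) exec_start@1 write@2
I1 mul r4: issue@2 deps=(None,None) exec_start@2 write@5
I2 add r3: issue@3 deps=(None,1) exec_start@5 write@7
I3 mul r4: issue@4 deps=(None,2) exec_start@7 write@8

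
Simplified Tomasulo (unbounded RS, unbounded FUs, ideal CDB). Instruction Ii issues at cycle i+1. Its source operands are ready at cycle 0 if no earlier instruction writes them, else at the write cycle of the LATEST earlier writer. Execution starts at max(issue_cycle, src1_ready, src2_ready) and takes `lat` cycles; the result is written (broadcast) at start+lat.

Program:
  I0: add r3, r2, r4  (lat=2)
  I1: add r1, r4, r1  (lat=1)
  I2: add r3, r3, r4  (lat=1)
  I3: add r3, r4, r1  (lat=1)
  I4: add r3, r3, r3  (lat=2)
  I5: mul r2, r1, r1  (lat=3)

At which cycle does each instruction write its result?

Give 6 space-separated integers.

I0 add r3: issue@1 deps=(None,None) exec_start@1 write@3
I1 add r1: issue@2 deps=(None,None) exec_start@2 write@3
I2 add r3: issue@3 deps=(0,None) exec_start@3 write@4
I3 add r3: issue@4 deps=(None,1) exec_start@4 write@5
I4 add r3: issue@5 deps=(3,3) exec_start@5 write@7
I5 mul r2: issue@6 deps=(1,1) exec_start@6 write@9

Answer: 3 3 4 5 7 9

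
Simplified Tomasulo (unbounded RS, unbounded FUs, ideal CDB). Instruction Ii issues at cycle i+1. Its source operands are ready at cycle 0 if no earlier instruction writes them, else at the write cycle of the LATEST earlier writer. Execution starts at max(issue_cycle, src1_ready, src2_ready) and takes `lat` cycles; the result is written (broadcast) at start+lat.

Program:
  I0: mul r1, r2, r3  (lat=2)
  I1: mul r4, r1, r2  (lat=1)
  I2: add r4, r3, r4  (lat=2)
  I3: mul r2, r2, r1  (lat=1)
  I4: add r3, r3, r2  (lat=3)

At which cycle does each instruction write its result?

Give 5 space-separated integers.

Answer: 3 4 6 5 8

Derivation:
I0 mul r1: issue@1 deps=(None,None) exec_start@1 write@3
I1 mul r4: issue@2 deps=(0,None) exec_start@3 write@4
I2 add r4: issue@3 deps=(None,1) exec_start@4 write@6
I3 mul r2: issue@4 deps=(None,0) exec_start@4 write@5
I4 add r3: issue@5 deps=(None,3) exec_start@5 write@8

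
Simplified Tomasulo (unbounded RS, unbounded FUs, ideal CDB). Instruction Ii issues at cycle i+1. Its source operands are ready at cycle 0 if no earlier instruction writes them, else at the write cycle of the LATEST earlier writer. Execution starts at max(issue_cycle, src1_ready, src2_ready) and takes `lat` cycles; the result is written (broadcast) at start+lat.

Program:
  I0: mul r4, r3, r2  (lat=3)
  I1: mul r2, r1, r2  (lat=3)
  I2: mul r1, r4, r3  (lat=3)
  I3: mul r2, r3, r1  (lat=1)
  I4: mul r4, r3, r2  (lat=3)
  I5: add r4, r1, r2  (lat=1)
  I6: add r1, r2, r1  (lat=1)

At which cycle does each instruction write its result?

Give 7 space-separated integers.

I0 mul r4: issue@1 deps=(None,None) exec_start@1 write@4
I1 mul r2: issue@2 deps=(None,None) exec_start@2 write@5
I2 mul r1: issue@3 deps=(0,None) exec_start@4 write@7
I3 mul r2: issue@4 deps=(None,2) exec_start@7 write@8
I4 mul r4: issue@5 deps=(None,3) exec_start@8 write@11
I5 add r4: issue@6 deps=(2,3) exec_start@8 write@9
I6 add r1: issue@7 deps=(3,2) exec_start@8 write@9

Answer: 4 5 7 8 11 9 9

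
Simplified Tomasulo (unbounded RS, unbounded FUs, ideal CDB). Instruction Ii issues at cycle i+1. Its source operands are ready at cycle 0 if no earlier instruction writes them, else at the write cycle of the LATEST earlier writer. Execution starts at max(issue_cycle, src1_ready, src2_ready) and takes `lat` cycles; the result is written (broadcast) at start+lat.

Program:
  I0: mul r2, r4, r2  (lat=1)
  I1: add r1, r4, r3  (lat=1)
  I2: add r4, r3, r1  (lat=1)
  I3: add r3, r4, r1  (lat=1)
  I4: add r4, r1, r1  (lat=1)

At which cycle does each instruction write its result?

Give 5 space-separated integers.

Answer: 2 3 4 5 6

Derivation:
I0 mul r2: issue@1 deps=(None,None) exec_start@1 write@2
I1 add r1: issue@2 deps=(None,None) exec_start@2 write@3
I2 add r4: issue@3 deps=(None,1) exec_start@3 write@4
I3 add r3: issue@4 deps=(2,1) exec_start@4 write@5
I4 add r4: issue@5 deps=(1,1) exec_start@5 write@6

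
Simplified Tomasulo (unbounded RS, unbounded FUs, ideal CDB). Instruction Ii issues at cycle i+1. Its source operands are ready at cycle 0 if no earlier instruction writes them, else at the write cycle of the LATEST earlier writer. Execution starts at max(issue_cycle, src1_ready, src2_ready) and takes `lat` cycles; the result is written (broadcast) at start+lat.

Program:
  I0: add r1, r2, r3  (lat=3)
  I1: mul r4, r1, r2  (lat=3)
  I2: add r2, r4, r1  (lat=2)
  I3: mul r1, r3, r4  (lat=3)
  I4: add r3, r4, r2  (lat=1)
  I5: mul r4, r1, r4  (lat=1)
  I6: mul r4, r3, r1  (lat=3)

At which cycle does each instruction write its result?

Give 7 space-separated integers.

I0 add r1: issue@1 deps=(None,None) exec_start@1 write@4
I1 mul r4: issue@2 deps=(0,None) exec_start@4 write@7
I2 add r2: issue@3 deps=(1,0) exec_start@7 write@9
I3 mul r1: issue@4 deps=(None,1) exec_start@7 write@10
I4 add r3: issue@5 deps=(1,2) exec_start@9 write@10
I5 mul r4: issue@6 deps=(3,1) exec_start@10 write@11
I6 mul r4: issue@7 deps=(4,3) exec_start@10 write@13

Answer: 4 7 9 10 10 11 13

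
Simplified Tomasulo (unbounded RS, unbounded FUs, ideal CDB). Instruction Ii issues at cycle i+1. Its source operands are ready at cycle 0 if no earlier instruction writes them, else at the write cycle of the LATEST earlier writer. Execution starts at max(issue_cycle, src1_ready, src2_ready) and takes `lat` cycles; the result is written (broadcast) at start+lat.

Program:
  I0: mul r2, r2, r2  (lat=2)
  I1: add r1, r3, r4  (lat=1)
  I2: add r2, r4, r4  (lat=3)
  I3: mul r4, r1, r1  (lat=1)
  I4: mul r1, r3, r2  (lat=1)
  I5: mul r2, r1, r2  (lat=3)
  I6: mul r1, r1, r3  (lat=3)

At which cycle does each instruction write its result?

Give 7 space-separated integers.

I0 mul r2: issue@1 deps=(None,None) exec_start@1 write@3
I1 add r1: issue@2 deps=(None,None) exec_start@2 write@3
I2 add r2: issue@3 deps=(None,None) exec_start@3 write@6
I3 mul r4: issue@4 deps=(1,1) exec_start@4 write@5
I4 mul r1: issue@5 deps=(None,2) exec_start@6 write@7
I5 mul r2: issue@6 deps=(4,2) exec_start@7 write@10
I6 mul r1: issue@7 deps=(4,None) exec_start@7 write@10

Answer: 3 3 6 5 7 10 10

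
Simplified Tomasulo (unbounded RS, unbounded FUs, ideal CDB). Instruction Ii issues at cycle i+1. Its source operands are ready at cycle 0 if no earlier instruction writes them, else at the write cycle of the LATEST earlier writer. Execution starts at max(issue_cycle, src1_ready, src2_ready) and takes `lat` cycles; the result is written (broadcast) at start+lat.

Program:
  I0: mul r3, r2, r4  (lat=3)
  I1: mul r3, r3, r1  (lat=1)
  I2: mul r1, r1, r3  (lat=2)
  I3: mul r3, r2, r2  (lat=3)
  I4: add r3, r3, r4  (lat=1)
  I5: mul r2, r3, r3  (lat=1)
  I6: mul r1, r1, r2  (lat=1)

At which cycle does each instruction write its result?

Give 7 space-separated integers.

Answer: 4 5 7 7 8 9 10

Derivation:
I0 mul r3: issue@1 deps=(None,None) exec_start@1 write@4
I1 mul r3: issue@2 deps=(0,None) exec_start@4 write@5
I2 mul r1: issue@3 deps=(None,1) exec_start@5 write@7
I3 mul r3: issue@4 deps=(None,None) exec_start@4 write@7
I4 add r3: issue@5 deps=(3,None) exec_start@7 write@8
I5 mul r2: issue@6 deps=(4,4) exec_start@8 write@9
I6 mul r1: issue@7 deps=(2,5) exec_start@9 write@10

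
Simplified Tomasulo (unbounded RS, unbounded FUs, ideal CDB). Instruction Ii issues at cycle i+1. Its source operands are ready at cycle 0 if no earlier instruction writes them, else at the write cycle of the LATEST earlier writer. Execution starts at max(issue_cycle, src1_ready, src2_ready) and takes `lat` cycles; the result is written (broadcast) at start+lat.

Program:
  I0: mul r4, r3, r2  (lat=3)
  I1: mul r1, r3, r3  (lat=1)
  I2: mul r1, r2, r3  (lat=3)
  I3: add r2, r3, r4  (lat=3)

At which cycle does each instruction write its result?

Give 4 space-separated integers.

I0 mul r4: issue@1 deps=(None,None) exec_start@1 write@4
I1 mul r1: issue@2 deps=(None,None) exec_start@2 write@3
I2 mul r1: issue@3 deps=(None,None) exec_start@3 write@6
I3 add r2: issue@4 deps=(None,0) exec_start@4 write@7

Answer: 4 3 6 7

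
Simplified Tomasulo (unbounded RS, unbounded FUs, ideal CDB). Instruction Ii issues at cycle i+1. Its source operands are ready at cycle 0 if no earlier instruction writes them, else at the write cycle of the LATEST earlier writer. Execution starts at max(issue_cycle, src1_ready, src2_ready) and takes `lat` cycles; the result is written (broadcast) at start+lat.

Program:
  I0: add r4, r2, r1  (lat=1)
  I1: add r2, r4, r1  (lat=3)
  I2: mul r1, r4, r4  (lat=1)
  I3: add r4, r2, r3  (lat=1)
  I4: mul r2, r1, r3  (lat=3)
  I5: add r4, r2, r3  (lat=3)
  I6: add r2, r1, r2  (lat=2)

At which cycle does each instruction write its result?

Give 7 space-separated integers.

I0 add r4: issue@1 deps=(None,None) exec_start@1 write@2
I1 add r2: issue@2 deps=(0,None) exec_start@2 write@5
I2 mul r1: issue@3 deps=(0,0) exec_start@3 write@4
I3 add r4: issue@4 deps=(1,None) exec_start@5 write@6
I4 mul r2: issue@5 deps=(2,None) exec_start@5 write@8
I5 add r4: issue@6 deps=(4,None) exec_start@8 write@11
I6 add r2: issue@7 deps=(2,4) exec_start@8 write@10

Answer: 2 5 4 6 8 11 10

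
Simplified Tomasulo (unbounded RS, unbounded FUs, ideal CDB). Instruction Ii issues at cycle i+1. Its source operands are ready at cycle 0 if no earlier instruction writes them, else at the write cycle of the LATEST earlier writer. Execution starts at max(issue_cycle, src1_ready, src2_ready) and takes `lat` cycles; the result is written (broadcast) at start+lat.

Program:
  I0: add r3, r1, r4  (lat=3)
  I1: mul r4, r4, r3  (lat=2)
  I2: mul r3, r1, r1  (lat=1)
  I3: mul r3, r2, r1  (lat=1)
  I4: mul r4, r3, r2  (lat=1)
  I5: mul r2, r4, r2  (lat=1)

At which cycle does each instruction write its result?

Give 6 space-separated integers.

Answer: 4 6 4 5 6 7

Derivation:
I0 add r3: issue@1 deps=(None,None) exec_start@1 write@4
I1 mul r4: issue@2 deps=(None,0) exec_start@4 write@6
I2 mul r3: issue@3 deps=(None,None) exec_start@3 write@4
I3 mul r3: issue@4 deps=(None,None) exec_start@4 write@5
I4 mul r4: issue@5 deps=(3,None) exec_start@5 write@6
I5 mul r2: issue@6 deps=(4,None) exec_start@6 write@7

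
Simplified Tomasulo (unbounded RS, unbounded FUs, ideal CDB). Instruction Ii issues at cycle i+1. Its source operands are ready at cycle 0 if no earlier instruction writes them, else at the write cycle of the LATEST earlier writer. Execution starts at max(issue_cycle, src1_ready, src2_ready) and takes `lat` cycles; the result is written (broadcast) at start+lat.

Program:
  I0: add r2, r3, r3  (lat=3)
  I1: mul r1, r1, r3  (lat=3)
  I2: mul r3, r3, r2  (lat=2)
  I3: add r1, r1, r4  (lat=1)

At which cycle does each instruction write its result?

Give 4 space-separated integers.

I0 add r2: issue@1 deps=(None,None) exec_start@1 write@4
I1 mul r1: issue@2 deps=(None,None) exec_start@2 write@5
I2 mul r3: issue@3 deps=(None,0) exec_start@4 write@6
I3 add r1: issue@4 deps=(1,None) exec_start@5 write@6

Answer: 4 5 6 6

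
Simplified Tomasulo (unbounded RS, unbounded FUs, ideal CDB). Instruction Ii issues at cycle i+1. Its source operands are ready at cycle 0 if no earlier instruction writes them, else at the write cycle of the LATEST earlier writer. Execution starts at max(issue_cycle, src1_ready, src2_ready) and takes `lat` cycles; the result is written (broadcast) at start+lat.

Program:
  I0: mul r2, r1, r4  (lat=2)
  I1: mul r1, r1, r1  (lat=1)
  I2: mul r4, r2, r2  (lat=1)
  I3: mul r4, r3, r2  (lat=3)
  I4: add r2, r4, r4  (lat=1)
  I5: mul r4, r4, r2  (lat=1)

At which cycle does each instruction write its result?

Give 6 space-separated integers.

I0 mul r2: issue@1 deps=(None,None) exec_start@1 write@3
I1 mul r1: issue@2 deps=(None,None) exec_start@2 write@3
I2 mul r4: issue@3 deps=(0,0) exec_start@3 write@4
I3 mul r4: issue@4 deps=(None,0) exec_start@4 write@7
I4 add r2: issue@5 deps=(3,3) exec_start@7 write@8
I5 mul r4: issue@6 deps=(3,4) exec_start@8 write@9

Answer: 3 3 4 7 8 9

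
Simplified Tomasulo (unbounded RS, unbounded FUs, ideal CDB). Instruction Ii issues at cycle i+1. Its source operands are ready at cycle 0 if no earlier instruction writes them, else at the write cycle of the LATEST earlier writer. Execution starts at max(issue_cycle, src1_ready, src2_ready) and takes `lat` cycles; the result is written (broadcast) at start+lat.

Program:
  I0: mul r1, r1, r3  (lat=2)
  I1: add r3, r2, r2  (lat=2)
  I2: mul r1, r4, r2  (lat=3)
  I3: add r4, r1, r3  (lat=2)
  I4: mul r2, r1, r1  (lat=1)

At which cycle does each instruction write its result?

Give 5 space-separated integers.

Answer: 3 4 6 8 7

Derivation:
I0 mul r1: issue@1 deps=(None,None) exec_start@1 write@3
I1 add r3: issue@2 deps=(None,None) exec_start@2 write@4
I2 mul r1: issue@3 deps=(None,None) exec_start@3 write@6
I3 add r4: issue@4 deps=(2,1) exec_start@6 write@8
I4 mul r2: issue@5 deps=(2,2) exec_start@6 write@7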